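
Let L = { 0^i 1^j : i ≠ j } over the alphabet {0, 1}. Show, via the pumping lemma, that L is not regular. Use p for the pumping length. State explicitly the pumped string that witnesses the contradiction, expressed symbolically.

0^{p+p!} 1^{p+p!}

Toward a contradiction, assume L is regular with pumping length p.
Choose w = 0^p 1^{p+p!}. Since p ≠ p+p!, w ∈ L; and |w| ≥ p.
Write w = xyz as guaranteed by the lemma, with |xy| ≤ p and |y| > 0.
Since the first p symbols of w are all 0's and |xy| ≤ p, y lies entirely in the leading 0-block: y = 0^k for some k with 1 ≤ k ≤ p.
Since 1 ≤ k ≤ p, k divides p!; set t = 1 + p!/k. Then xy^t z has p + (p!/k)·k = p + p! copies of 0. Now the 0-count equals the 1-count, so i ≠ j fails. So xy^t z = 0^{p+p!} 1^{p+p!} ∉ L.
Contradiction. Therefore L is not regular.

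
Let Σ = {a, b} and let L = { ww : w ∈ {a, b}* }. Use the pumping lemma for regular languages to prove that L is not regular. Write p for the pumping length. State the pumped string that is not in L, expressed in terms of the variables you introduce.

Toward a contradiction, assume L is regular with pumping length p.
Take w = a^p b^p a^p b^p = uu where u = a^pb^p; then w ∈ L and |w| = 4p ≥ p.
By the pumping lemma, w = xyz with |xy| ≤ p and |y| > 0.
Since the first p symbols of w are all a's and |xy| ≤ p, y lies entirely in the leading a-block: y = a^k for some k with 1 ≤ k ≤ p.
Pump with i = 2: xy^2z = a^{p+k} b^p a^p b^p, of length 4p+k. Suppose this equals vv. The string starts with a and ends with b, so v does too; thus the boundary between the two copies of v is a b→a transition. There is exactly one such transition, at position 2p+k, so |v| = 2p+k and |vv| = 4p+2k ≠ 4p+k since k ≥ 1. So xy^2z ∉ L.
This contradicts the pumping lemma, so L is not regular.

a^{p+k} b^p a^p b^p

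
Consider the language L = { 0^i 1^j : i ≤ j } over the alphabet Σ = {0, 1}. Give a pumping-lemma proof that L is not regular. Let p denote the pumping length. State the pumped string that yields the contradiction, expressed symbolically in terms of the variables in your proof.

0^{p+k} 1^p

Assume L is regular. Let p be the pumping length given by the pumping lemma.
Choose w = 0^p 1^p ∈ L, with |w| = 2p ≥ p.
Write w = xyz as guaranteed by the lemma, with |xy| ≤ p and y is nonempty.
The first p characters of w are 0's, so xy (and hence y) consists only of 0's. Write y = 0^k, 1 ≤ k ≤ p.
Consider xy^2z = 0^{p+k} 1^p. Since k ≥ 1, the 0-count p+k exceeds the 1-count p, so i ≤ j fails; thus xy^2z ∉ L.
This contradicts the pumping lemma, so L is not regular.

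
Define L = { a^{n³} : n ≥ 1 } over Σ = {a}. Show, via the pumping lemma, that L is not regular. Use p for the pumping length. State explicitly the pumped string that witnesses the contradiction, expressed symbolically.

Assume L is regular. Let p be the pumping length given by the pumping lemma.
Take w = a^{p³} ∈ L with |w| = p³ ≥ p.
By the pumping lemma, w = xyz with |xy| ≤ p and |y| > 0.
Then y = a^k for some k with 1 ≤ k ≤ p.
Pump with i = 2: xy^2z = a^{p³+k}. Since 1 ≤ k ≤ p, p³ < p³+k ≤ p³+p < p³+3p²+3p+1 = (p+1)³, so p³+k is not a perfect cube. So xy^2z ∉ L.
This contradicts the pumping lemma, so L is not regular.

a^{p³+k}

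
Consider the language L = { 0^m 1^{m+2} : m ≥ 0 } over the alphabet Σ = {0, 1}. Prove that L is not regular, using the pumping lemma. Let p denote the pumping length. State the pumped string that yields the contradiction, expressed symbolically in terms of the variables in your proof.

Assume L is regular; let p be its pumping constant.
Let w = 0^p 1^{p+2} ∈ L; note |w| = 2p+2 ≥ p.
By the pumping lemma, w = xyz with |xy| ≤ p and |y| > 0.
The first p characters of w are 0's, so xy (and hence y) consists only of 0's. Write y = 0^k, 1 ≤ k ≤ p.
Pump with i = 2: xy^2z = 0^{p+k} 1^{p+2}. For this to lie in L we would need p+2 = (p+k)+2, which forces k = 0. But k ≥ 1, so xy^2z ∉ L.
This is a contradiction; hence L is not regular.

0^{p+k} 1^{p+2}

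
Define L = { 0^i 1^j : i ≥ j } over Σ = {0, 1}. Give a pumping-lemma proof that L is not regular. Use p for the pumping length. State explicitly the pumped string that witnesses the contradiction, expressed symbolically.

0^{p-k} 1^p

Toward a contradiction, assume L is regular with pumping length p.
Choose w = 0^p 1^p ∈ L, with |w| = 2p ≥ p.
By the pumping lemma, w = xyz with |xy| ≤ p and y is nonempty.
Since the first p symbols of w are all 0's and |xy| ≤ p, y lies entirely in the leading 0-block: y = 0^k for some k with 1 ≤ k ≤ p.
Consider xy^0z = xz = 0^{p-k} 1^p. Since k ≥ 1, the 0-count p-k is less than p, so i ≥ j fails; thus xz ∉ L.
This is a contradiction; hence L is not regular.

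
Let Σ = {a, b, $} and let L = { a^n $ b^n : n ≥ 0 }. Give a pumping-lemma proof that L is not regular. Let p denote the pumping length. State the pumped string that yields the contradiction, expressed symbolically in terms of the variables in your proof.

a^{p+k} $ b^p

Toward a contradiction, assume L is regular with pumping length p.
Take w = a^p $ b^p ∈ L with |w| = 2p+1 ≥ p.
Write w = xyz as guaranteed by the lemma, with |xy| ≤ p and |y| ≥ 1.
The first p characters of w are a's, so xy (and hence y) consists only of a's. Write y = a^k, 1 ≤ k ≤ p.
Pump with i = 2: xy^2z = a^{p+k} $ b^p, which would require p+k = p. But k ≥ 1, so xy^2z ∉ L.
Contradiction. Therefore L is not regular.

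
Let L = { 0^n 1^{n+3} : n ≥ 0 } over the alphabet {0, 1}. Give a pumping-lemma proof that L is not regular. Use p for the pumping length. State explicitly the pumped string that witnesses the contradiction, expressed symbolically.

Assume L is regular; let p be its pumping constant.
Choose w = 0^p 1^{p+3}, which is in L with |w| = 2p+3 ≥ p.
Write w = xyz as guaranteed by the lemma, with |xy| ≤ p and |y| > 0.
Since the first p symbols of w are all 0's and |xy| ≤ p, y lies entirely in the leading 0-block: y = 0^k for some k with 1 ≤ k ≤ p.
Pump with i = 2: xy^2z = 0^{p+k} 1^{p+3}. For this to lie in L we would need p+3 = (p+k)+3, which forces k = 0. But k ≥ 1, so xy^2z ∉ L.
Contradiction. Therefore L is not regular.

0^{p+k} 1^{p+3}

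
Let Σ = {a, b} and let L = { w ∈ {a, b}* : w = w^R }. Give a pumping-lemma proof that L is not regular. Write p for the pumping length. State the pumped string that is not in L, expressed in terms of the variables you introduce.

Assume L is regular. Let p be the pumping length given by the pumping lemma.
Take w = a^p b a^p, a palindrome of length 2p+1 ≥ p.
The pumping lemma gives a decomposition w = xyz where |xy| ≤ p and |y| > 0.
The first p characters of w are a's, so xy (and hence y) consists only of a's. Write y = a^k, 1 ≤ k ≤ p.
Pump with i = 2: xy^2z = a^{p+k} b a^p. Its reverse is a^p b a^{p+k}, which differs from xy^2z since k ≥ 1. So xy^2z is not a palindrome and xy^2z ∉ L.
This contradicts the pumping lemma, so L is not regular.

a^{p+k} b a^p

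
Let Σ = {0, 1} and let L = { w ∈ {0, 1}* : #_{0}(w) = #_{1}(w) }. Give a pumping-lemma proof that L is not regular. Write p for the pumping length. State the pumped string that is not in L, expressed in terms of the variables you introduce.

Suppose for contradiction that L is regular, and let p be the pumping length.
Choose w = 0^p 1^p ∈ L with |w| = 2p ≥ p.
By the pumping lemma, w = xyz with |xy| ≤ p and y is nonempty.
Because |xy| ≤ p and w begins with p copies of 0, we have y = 0^k with 1 ≤ k ≤ p.
Pump with i = 2: xy^2z = 0^{p+k} 1^p has p+k occurrences of 0 but only p of 1. Since k ≥ 1 the counts differ, so xy^2z ∉ L.
This is a contradiction; hence L is not regular.

0^{p+k} 1^p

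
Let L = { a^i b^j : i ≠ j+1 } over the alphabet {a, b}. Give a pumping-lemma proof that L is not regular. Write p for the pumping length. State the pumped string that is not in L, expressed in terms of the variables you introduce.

a^{p+p!} b^{p+p!-1}

Assume L is regular; let p be its pumping constant.
Choose w = a^p b^{p+p!-1}. Since p ≠ (p+p!-1)+1 = p+p!, w ∈ L; and |w| ≥ p.
The pumping lemma gives a decomposition w = xyz where |xy| ≤ p and |y| ≥ 1.
Since the first p symbols of w are all a's and |xy| ≤ p, y lies entirely in the leading a-block: y = a^k for some k with 1 ≤ k ≤ p.
Since 1 ≤ k ≤ p, k divides p!; set t = 1 + p!/k. Then xy^t z has p + (p!/k)·k = p + p! copies of a. Now the a-count is p+p! and (b-count)+1 = (p+p!-1)+1 = p+p!, so i ≠ j+1 fails. So xy^t z = a^{p+p!} b^{p+p!-1} ∉ L.
This contradicts the pumping lemma, so L is not regular.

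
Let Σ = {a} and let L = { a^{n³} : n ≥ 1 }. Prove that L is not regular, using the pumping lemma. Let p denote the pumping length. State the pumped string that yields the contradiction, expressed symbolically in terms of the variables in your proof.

a^{p³+k}

Assume L is regular. Let p be the pumping length given by the pumping lemma.
Take w = a^{p³} ∈ L with |w| = p³ ≥ p.
The pumping lemma gives a decomposition w = xyz where |xy| ≤ p and |y| > 0.
Then y = a^k for some k with 1 ≤ k ≤ p.
Pump with i = 2: xy^2z = a^{p³+k}. Since 1 ≤ k ≤ p, p³ < p³+k ≤ p³+p < p³+3p²+3p+1 = (p+1)³, so p³+k is not a perfect cube. So xy^2z ∉ L.
This contradicts the pumping lemma, so L is not regular.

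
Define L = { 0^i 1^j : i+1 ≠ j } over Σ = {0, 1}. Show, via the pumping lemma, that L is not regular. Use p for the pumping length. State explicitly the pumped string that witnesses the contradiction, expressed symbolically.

Toward a contradiction, assume L is regular with pumping length p.
Choose w = 0^p 1^{p+p!+1}. Since p ≠ (p+p!+1)-1 = p+p!, w ∈ L; and |w| ≥ p.
Write w = xyz as guaranteed by the lemma, with |xy| ≤ p and y is nonempty.
Since the first p symbols of w are all 0's and |xy| ≤ p, y lies entirely in the leading 0-block: y = 0^k for some k with 1 ≤ k ≤ p.
Since 1 ≤ k ≤ p, k divides p!; set t = 1 + p!/k. Then xy^t z has p + (p!/k)·k = p + p! copies of 0. Now the 0-count is p+p! and (1-count)-1 = (p+p!+1)-1 = p+p!, so i+1 ≠ j fails. So xy^t z = 0^{p+p!} 1^{p+p!+1} ∉ L.
This contradicts the pumping lemma, so L is not regular.

0^{p+p!} 1^{p+p!+1}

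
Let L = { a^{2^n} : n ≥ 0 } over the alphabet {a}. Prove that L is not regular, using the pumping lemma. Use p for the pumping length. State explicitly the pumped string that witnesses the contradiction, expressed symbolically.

Assume L is regular. Let p be the pumping length given by the pumping lemma.
Take w = a^{2^p} ∈ L with |w| = 2^p ≥ p.
Write w = xyz as guaranteed by the lemma, with |xy| ≤ p and |y| ≥ 1.
Then y = a^k for some k with 1 ≤ k ≤ p.
Pump with i = 2: xy^2z = a^{2^p+k}. Since 1 ≤ k ≤ p < 2^p, we have 2^p < 2^p+k < 2^{p+1}, so 2^p+k is not a power of 2. So xy^2z ∉ L.
This contradicts the pumping lemma, so L is not regular.

a^{2^p+k}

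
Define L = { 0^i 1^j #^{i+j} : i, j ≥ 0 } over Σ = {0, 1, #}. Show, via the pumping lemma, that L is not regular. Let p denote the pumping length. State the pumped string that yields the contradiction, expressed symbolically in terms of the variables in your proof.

Suppose for contradiction that L is regular, and let p be the pumping length.
Take w = 0^p 1^p #^{2p} ∈ L (with i=j=p, i+j=2p), |w| = 4p ≥ p.
The pumping lemma gives a decomposition w = xyz where |xy| ≤ p and |y| ≥ 1.
Since the first p symbols of w are all 0's and |xy| ≤ p, y lies entirely in the leading 0-block: y = 0^k for some k with 1 ≤ k ≤ p.
Consider xy^2z = 0^{p+k} 1^p #^{2p}. Now the 0- and 1-counts sum to 2p+k, but the #-count is 2p ≠ 2p+k. So xy^2z ∉ L.
This is a contradiction; hence L is not regular.

0^{p+k} 1^p #^{2p}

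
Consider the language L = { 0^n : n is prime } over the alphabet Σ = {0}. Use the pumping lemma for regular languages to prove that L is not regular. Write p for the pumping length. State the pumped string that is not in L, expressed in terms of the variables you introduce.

0^{q(1+k)}

Suppose for contradiction that L is regular, and let p be the pumping length.
Let q be a prime with q ≥ p+2 (infinitely many primes exist), and take w = 0^q ∈ L with |w| = q ≥ p.
Write w = xyz as guaranteed by the lemma, with |xy| ≤ p and |y| ≥ 1.
Then y = 0^k for some k with 1 ≤ k ≤ p.
Since 1 ≤ k ≤ p, |xz| = q-k. Pump with i = q+1: |xy^{q+1}z| = (q-k)+(q+1)k = q+qk = q(1+k), which is composite (both factors ≥ 2). So xy^{q+1}z = 0^{q(1+k)} ∉ L.
Contradiction. Therefore L is not regular.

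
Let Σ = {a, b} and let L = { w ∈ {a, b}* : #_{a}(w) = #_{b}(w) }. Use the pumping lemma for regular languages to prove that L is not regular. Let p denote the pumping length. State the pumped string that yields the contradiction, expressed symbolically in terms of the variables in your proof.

Assume L is regular; let p be its pumping constant.
Choose w = a^p b^p ∈ L with |w| = 2p ≥ p.
Write w = xyz as guaranteed by the lemma, with |xy| ≤ p and |y| > 0.
Since the first p symbols of w are all a's and |xy| ≤ p, y lies entirely in the leading a-block: y = a^k for some k with 1 ≤ k ≤ p.
Pump with i = 2: xy^2z = a^{p+k} b^p has p+k occurrences of a but only p of b. Since k ≥ 1 the counts differ, so xy^2z ∉ L.
This is a contradiction; hence L is not regular.

a^{p+k} b^p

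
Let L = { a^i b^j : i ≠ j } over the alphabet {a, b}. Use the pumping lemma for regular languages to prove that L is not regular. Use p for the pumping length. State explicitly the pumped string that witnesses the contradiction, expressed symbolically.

a^{p+p!} b^{p+p!}

Toward a contradiction, assume L is regular with pumping length p.
Choose w = a^p b^{p+p!}. Since p ≠ p+p!, w ∈ L; and |w| ≥ p.
The pumping lemma gives a decomposition w = xyz where |xy| ≤ p and y is nonempty.
Since the first p symbols of w are all a's and |xy| ≤ p, y lies entirely in the leading a-block: y = a^k for some k with 1 ≤ k ≤ p.
Since 1 ≤ k ≤ p, k divides p!; set t = 1 + p!/k. Then xy^t z has p + (p!/k)·k = p + p! copies of a. Now the a-count equals the b-count, so i ≠ j fails. So xy^t z = a^{p+p!} b^{p+p!} ∉ L.
This is a contradiction; hence L is not regular.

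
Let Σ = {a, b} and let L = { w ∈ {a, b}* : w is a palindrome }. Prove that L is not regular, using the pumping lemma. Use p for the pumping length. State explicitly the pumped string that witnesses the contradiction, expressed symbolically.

a^{p+k} b a^p

Suppose for contradiction that L is regular, and let p be the pumping length.
Take w = a^p b a^p, a palindrome of length 2p+1 ≥ p.
Write w = xyz as guaranteed by the lemma, with |xy| ≤ p and |y| ≥ 1.
The first p characters of w are a's, so xy (and hence y) consists only of a's. Write y = a^k, 1 ≤ k ≤ p.
Pump with i = 2: xy^2z = a^{p+k} b a^p. Its reverse is a^p b a^{p+k}, which differs from xy^2z since k ≥ 1. So xy^2z is not a palindrome and xy^2z ∉ L.
This is a contradiction; hence L is not regular.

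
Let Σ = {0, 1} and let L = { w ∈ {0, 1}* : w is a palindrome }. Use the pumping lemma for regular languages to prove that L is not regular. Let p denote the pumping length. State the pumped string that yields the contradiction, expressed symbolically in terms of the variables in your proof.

0^{p+k} 1 0^p

Assume L is regular; let p be its pumping constant.
Take w = 0^p 1 0^p, a palindrome of length 2p+1 ≥ p.
By the pumping lemma, w = xyz with |xy| ≤ p and y is nonempty.
Since the first p symbols of w are all 0's and |xy| ≤ p, y lies entirely in the leading 0-block: y = 0^k for some k with 1 ≤ k ≤ p.
Pump with i = 2: xy^2z = 0^{p+k} 1 0^p. Its reverse is 0^p 1 0^{p+k}, which differs from xy^2z since k ≥ 1. So xy^2z is not a palindrome and xy^2z ∉ L.
This is a contradiction; hence L is not regular.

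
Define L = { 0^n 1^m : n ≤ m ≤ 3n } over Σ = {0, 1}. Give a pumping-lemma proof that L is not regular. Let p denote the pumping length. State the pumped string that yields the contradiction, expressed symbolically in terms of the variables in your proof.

Toward a contradiction, assume L is regular with pumping length p.
Take w = 0^p 1^p ∈ L (since p ≤ p ≤ 3p), with |w| = 2p ≥ p.
Write w = xyz as guaranteed by the lemma, with |xy| ≤ p and y is nonempty.
The first p characters of w are 0's, so xy (and hence y) consists only of 0's. Write y = 0^k, 1 ≤ k ≤ p.
Pump with i = 2: xy^2z = 0^{p+k} 1^p. Now n = p+k > p = m, so the condition n ≤ m fails. Thus xy^2z ∉ L.
This contradicts the pumping lemma, so L is not regular.

0^{p+k} 1^p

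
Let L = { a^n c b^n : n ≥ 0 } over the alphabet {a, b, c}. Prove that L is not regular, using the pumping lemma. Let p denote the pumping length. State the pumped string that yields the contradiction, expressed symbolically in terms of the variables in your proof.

Assume L is regular. Let p be the pumping length given by the pumping lemma.
Take w = a^p c b^p ∈ L with |w| = 2p+1 ≥ p.
The pumping lemma gives a decomposition w = xyz where |xy| ≤ p and |y| ≥ 1.
Because |xy| ≤ p and w begins with p copies of a, we have y = a^k with 1 ≤ k ≤ p.
Pump with i = 2: xy^2z = a^{p+k} c b^p, which would require p+k = p. But k ≥ 1, so xy^2z ∉ L.
This contradicts the pumping lemma, so L is not regular.

a^{p+k} c b^p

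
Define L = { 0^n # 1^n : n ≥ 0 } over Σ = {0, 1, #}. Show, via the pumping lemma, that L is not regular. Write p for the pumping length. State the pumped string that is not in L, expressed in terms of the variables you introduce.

Toward a contradiction, assume L is regular with pumping length p.
Take w = 0^p # 1^p ∈ L with |w| = 2p+1 ≥ p.
By the pumping lemma, w = xyz with |xy| ≤ p and |y| ≥ 1.
The first p characters of w are 0's, so xy (and hence y) consists only of 0's. Write y = 0^k, 1 ≤ k ≤ p.
Pump with i = 2: xy^2z = 0^{p+k} # 1^p, which would require p+k = p. But k ≥ 1, so xy^2z ∉ L.
This contradicts the pumping lemma, so L is not regular.

0^{p+k} # 1^p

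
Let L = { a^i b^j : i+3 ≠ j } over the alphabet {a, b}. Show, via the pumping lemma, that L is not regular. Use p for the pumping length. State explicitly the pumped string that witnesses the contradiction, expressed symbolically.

Toward a contradiction, assume L is regular with pumping length p.
Choose w = a^p b^{p+p!+3}. Since p ≠ (p+p!+3)-3 = p+p!, w ∈ L; and |w| ≥ p.
Write w = xyz as guaranteed by the lemma, with |xy| ≤ p and |y| ≥ 1.
Since the first p symbols of w are all a's and |xy| ≤ p, y lies entirely in the leading a-block: y = a^k for some k with 1 ≤ k ≤ p.
Since 1 ≤ k ≤ p, k divides p!; set t = 1 + p!/k. Then xy^t z has p + (p!/k)·k = p + p! copies of a. Now the a-count is p+p! and (b-count)-3 = (p+p!+3)-3 = p+p!, so i+3 ≠ j fails. So xy^t z = a^{p+p!} b^{p+p!+3} ∉ L.
Contradiction. Therefore L is not regular.

a^{p+p!} b^{p+p!+3}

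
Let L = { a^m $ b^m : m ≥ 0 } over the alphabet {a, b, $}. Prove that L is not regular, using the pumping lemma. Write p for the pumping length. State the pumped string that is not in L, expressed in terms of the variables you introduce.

a^{p+k} $ b^p

Toward a contradiction, assume L is regular with pumping length p.
Take w = a^p $ b^p ∈ L with |w| = 2p+1 ≥ p.
The pumping lemma gives a decomposition w = xyz where |xy| ≤ p and |y| ≥ 1.
The first p characters of w are a's, so xy (and hence y) consists only of a's. Write y = a^k, 1 ≤ k ≤ p.
Pump with i = 2: xy^2z = a^{p+k} $ b^p, which would require p+k = p. But k ≥ 1, so xy^2z ∉ L.
This contradicts the pumping lemma, so L is not regular.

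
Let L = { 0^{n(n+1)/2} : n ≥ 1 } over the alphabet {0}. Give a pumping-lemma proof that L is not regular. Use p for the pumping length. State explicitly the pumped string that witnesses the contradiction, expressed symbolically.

0^{p(p+1)/2+k}

Assume L is regular; let p be its pumping constant.
Take w = 0^{p(p+1)/2} ∈ L with |w| = p(p+1)/2 ≥ p.
The pumping lemma gives a decomposition w = xyz where |xy| ≤ p and y is nonempty.
Then y = 0^k for some k with 1 ≤ k ≤ p.
Pump with i = 2: xy^2z = 0^{p(p+1)/2+k}. Since 1 ≤ k ≤ p, p(p+1)/2 < p(p+1)/2+k ≤ p(p+1)/2+p < (p+1)(p+2)/2, so p(p+1)/2+k is strictly between consecutive triangular numbers. So xy^2z ∉ L.
This contradicts the pumping lemma, so L is not regular.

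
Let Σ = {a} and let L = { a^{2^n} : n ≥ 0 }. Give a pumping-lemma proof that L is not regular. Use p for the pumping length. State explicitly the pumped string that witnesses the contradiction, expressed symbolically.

Toward a contradiction, assume L is regular with pumping length p.
Take w = a^{2^p} ∈ L with |w| = 2^p ≥ p.
Write w = xyz as guaranteed by the lemma, with |xy| ≤ p and y is nonempty.
Then y = a^k for some k with 1 ≤ k ≤ p.
Pump with i = 2: xy^2z = a^{2^p+k}. Since 1 ≤ k ≤ p < 2^p, we have 2^p < 2^p+k < 2^{p+1}, so 2^p+k is not a power of 2. So xy^2z ∉ L.
This is a contradiction; hence L is not regular.

a^{2^p+k}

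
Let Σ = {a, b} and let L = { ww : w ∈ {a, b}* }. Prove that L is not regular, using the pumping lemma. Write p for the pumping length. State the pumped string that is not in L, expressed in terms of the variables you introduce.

a^{p+k} b^p a^p b^p

Suppose for contradiction that L is regular, and let p be the pumping length.
Take w = a^p b^p a^p b^p = uu where u = a^pb^p; then w ∈ L and |w| = 4p ≥ p.
Write w = xyz as guaranteed by the lemma, with |xy| ≤ p and y is nonempty.
Because |xy| ≤ p and w begins with p copies of a, we have y = a^k with 1 ≤ k ≤ p.
Pump with i = 2: xy^2z = a^{p+k} b^p a^p b^p, of length 4p+k. Suppose this equals vv. The string starts with a and ends with b, so v does too; thus the boundary between the two copies of v is a b→a transition. There is exactly one such transition, at position 2p+k, so |v| = 2p+k and |vv| = 4p+2k ≠ 4p+k since k ≥ 1. So xy^2z ∉ L.
This contradicts the pumping lemma, so L is not regular.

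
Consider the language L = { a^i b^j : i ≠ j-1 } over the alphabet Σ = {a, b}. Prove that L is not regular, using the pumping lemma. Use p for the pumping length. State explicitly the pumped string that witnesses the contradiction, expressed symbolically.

Assume L is regular. Let p be the pumping length given by the pumping lemma.
Choose w = a^p b^{p+p!+1}. Since p ≠ (p+p!+1)-1 = p+p!, w ∈ L; and |w| ≥ p.
By the pumping lemma, w = xyz with |xy| ≤ p and y is nonempty.
Because |xy| ≤ p and w begins with p copies of a, we have y = a^k with 1 ≤ k ≤ p.
Since 1 ≤ k ≤ p, k divides p!; set t = 1 + p!/k. Then xy^t z has p + (p!/k)·k = p + p! copies of a. Now the a-count is p+p! and (b-count)-1 = (p+p!+1)-1 = p+p!, so i ≠ j-1 fails. So xy^t z = a^{p+p!} b^{p+p!+1} ∉ L.
Contradiction. Therefore L is not regular.

a^{p+p!} b^{p+p!+1}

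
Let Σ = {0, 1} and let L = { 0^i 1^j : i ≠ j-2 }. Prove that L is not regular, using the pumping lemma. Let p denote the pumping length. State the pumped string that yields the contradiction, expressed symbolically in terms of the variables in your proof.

Toward a contradiction, assume L is regular with pumping length p.
Choose w = 0^p 1^{p+p!+2}. Since p ≠ (p+p!+2)-2 = p+p!, w ∈ L; and |w| ≥ p.
Write w = xyz as guaranteed by the lemma, with |xy| ≤ p and y is nonempty.
Since the first p symbols of w are all 0's and |xy| ≤ p, y lies entirely in the leading 0-block: y = 0^k for some k with 1 ≤ k ≤ p.
Since 1 ≤ k ≤ p, k divides p!; set t = 1 + p!/k. Then xy^t z has p + (p!/k)·k = p + p! copies of 0. Now the 0-count is p+p! and (1-count)-2 = (p+p!+2)-2 = p+p!, so i ≠ j-2 fails. So xy^t z = 0^{p+p!} 1^{p+p!+2} ∉ L.
Contradiction. Therefore L is not regular.

0^{p+p!} 1^{p+p!+2}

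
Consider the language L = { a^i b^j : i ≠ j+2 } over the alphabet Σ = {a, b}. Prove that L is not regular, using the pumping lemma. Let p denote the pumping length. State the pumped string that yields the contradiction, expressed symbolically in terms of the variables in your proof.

a^{p+p!} b^{p+p!-2}

Assume L is regular. Let p be the pumping length given by the pumping lemma.
Choose w = a^p b^{p+p!-2}. Since p ≠ (p+p!-2)+2 = p+p!, w ∈ L; and |w| ≥ p.
The pumping lemma gives a decomposition w = xyz where |xy| ≤ p and |y| > 0.
The first p characters of w are a's, so xy (and hence y) consists only of a's. Write y = a^k, 1 ≤ k ≤ p.
Since 1 ≤ k ≤ p, k divides p!; set t = 1 + p!/k. Then xy^t z has p + (p!/k)·k = p + p! copies of a. Now the a-count is p+p! and (b-count)+2 = (p+p!-2)+2 = p+p!, so i ≠ j+2 fails. So xy^t z = a^{p+p!} b^{p+p!-2} ∉ L.
Contradiction. Therefore L is not regular.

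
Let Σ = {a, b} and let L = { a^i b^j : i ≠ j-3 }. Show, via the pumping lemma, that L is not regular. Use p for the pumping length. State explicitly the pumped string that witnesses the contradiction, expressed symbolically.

a^{p+p!} b^{p+p!+3}

Toward a contradiction, assume L is regular with pumping length p.
Choose w = a^p b^{p+p!+3}. Since p ≠ (p+p!+3)-3 = p+p!, w ∈ L; and |w| ≥ p.
Write w = xyz as guaranteed by the lemma, with |xy| ≤ p and |y| ≥ 1.
Since the first p symbols of w are all a's and |xy| ≤ p, y lies entirely in the leading a-block: y = a^k for some k with 1 ≤ k ≤ p.
Since 1 ≤ k ≤ p, k divides p!; set t = 1 + p!/k. Then xy^t z has p + (p!/k)·k = p + p! copies of a. Now the a-count is p+p! and (b-count)-3 = (p+p!+3)-3 = p+p!, so i ≠ j-3 fails. So xy^t z = a^{p+p!} b^{p+p!+3} ∉ L.
This contradicts the pumping lemma, so L is not regular.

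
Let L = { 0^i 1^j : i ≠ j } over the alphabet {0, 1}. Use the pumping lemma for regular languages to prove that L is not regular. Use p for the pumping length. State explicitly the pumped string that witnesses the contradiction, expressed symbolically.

0^{p+p!} 1^{p+p!}

Assume L is regular; let p be its pumping constant.
Choose w = 0^p 1^{p+p!}. Since p ≠ p+p!, w ∈ L; and |w| ≥ p.
The pumping lemma gives a decomposition w = xyz where |xy| ≤ p and |y| ≥ 1.
Since the first p symbols of w are all 0's and |xy| ≤ p, y lies entirely in the leading 0-block: y = 0^k for some k with 1 ≤ k ≤ p.
Since 1 ≤ k ≤ p, k divides p!; set t = 1 + p!/k. Then xy^t z has p + (p!/k)·k = p + p! copies of 0. Now the 0-count equals the 1-count, so i ≠ j fails. So xy^t z = 0^{p+p!} 1^{p+p!} ∉ L.
This is a contradiction; hence L is not regular.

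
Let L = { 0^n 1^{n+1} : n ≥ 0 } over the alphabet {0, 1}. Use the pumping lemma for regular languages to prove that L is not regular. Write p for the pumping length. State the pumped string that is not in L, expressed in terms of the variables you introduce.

0^{p+k} 1^{p+1}

Assume L is regular. Let p be the pumping length given by the pumping lemma.
Let w = 0^p 1^{p+1} ∈ L; note |w| = 2p+1 ≥ p.
By the pumping lemma, w = xyz with |xy| ≤ p and y is nonempty.
The first p characters of w are 0's, so xy (and hence y) consists only of 0's. Write y = 0^k, 1 ≤ k ≤ p.
Pump with i = 2: xy^2z = 0^{p+k} 1^{p+1}. For this to lie in L we would need p+1 = (p+k)+1, which forces k = 0. But k ≥ 1, so xy^2z ∉ L.
Contradiction. Therefore L is not regular.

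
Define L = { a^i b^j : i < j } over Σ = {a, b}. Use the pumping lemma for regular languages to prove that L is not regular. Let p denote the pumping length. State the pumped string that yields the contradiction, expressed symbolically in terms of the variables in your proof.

Toward a contradiction, assume L is regular with pumping length p.
Choose w = a^p b^{p+1} ∈ L, with |w| = 2p+1 ≥ p.
Write w = xyz as guaranteed by the lemma, with |xy| ≤ p and |y| > 0.
Since the first p symbols of w are all a's and |xy| ≤ p, y lies entirely in the leading a-block: y = a^k for some k with 1 ≤ k ≤ p.
Consider xy^2z = a^{p+k} b^{p+1}. Since k ≥ 1, the a-count p+k is at least p+1, so i < j fails; thus xy^2z ∉ L.
Contradiction. Therefore L is not regular.

a^{p+k} b^{p+1}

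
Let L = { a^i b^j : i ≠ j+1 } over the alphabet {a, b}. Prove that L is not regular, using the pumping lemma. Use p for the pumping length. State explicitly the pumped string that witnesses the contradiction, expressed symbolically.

Assume L is regular. Let p be the pumping length given by the pumping lemma.
Choose w = a^p b^{p+p!-1}. Since p ≠ (p+p!-1)+1 = p+p!, w ∈ L; and |w| ≥ p.
The pumping lemma gives a decomposition w = xyz where |xy| ≤ p and |y| > 0.
Since the first p symbols of w are all a's and |xy| ≤ p, y lies entirely in the leading a-block: y = a^k for some k with 1 ≤ k ≤ p.
Since 1 ≤ k ≤ p, k divides p!; set t = 1 + p!/k. Then xy^t z has p + (p!/k)·k = p + p! copies of a. Now the a-count is p+p! and (b-count)+1 = (p+p!-1)+1 = p+p!, so i ≠ j+1 fails. So xy^t z = a^{p+p!} b^{p+p!-1} ∉ L.
This contradicts the pumping lemma, so L is not regular.

a^{p+p!} b^{p+p!-1}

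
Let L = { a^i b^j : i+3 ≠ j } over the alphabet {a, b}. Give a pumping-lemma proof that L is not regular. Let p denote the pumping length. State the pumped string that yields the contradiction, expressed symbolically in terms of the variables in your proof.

a^{p+p!} b^{p+p!+3}

Suppose for contradiction that L is regular, and let p be the pumping length.
Choose w = a^p b^{p+p!+3}. Since p ≠ (p+p!+3)-3 = p+p!, w ∈ L; and |w| ≥ p.
By the pumping lemma, w = xyz with |xy| ≤ p and |y| > 0.
Because |xy| ≤ p and w begins with p copies of a, we have y = a^k with 1 ≤ k ≤ p.
Since 1 ≤ k ≤ p, k divides p!; set t = 1 + p!/k. Then xy^t z has p + (p!/k)·k = p + p! copies of a. Now the a-count is p+p! and (b-count)-3 = (p+p!+3)-3 = p+p!, so i+3 ≠ j fails. So xy^t z = a^{p+p!} b^{p+p!+3} ∉ L.
This contradicts the pumping lemma, so L is not regular.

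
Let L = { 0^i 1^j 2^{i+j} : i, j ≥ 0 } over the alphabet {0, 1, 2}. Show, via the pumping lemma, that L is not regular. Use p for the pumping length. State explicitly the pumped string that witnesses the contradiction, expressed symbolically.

0^{p+k} 1^p 2^{2p}

Assume L is regular. Let p be the pumping length given by the pumping lemma.
Take w = 0^p 1^p 2^{2p} ∈ L (with i=j=p, i+j=2p), |w| = 4p ≥ p.
By the pumping lemma, w = xyz with |xy| ≤ p and |y| > 0.
Since the first p symbols of w are all 0's and |xy| ≤ p, y lies entirely in the leading 0-block: y = 0^k for some k with 1 ≤ k ≤ p.
Consider xy^2z = 0^{p+k} 1^p 2^{2p}. Now the 0- and 1-counts sum to 2p+k, but the 2-count is 2p ≠ 2p+k. So xy^2z ∉ L.
This is a contradiction; hence L is not regular.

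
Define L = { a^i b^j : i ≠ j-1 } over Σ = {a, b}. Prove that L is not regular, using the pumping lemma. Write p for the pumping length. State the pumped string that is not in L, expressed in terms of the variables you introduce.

a^{p+p!} b^{p+p!+1}

Assume L is regular; let p be its pumping constant.
Choose w = a^p b^{p+p!+1}. Since p ≠ (p+p!+1)-1 = p+p!, w ∈ L; and |w| ≥ p.
The pumping lemma gives a decomposition w = xyz where |xy| ≤ p and |y| > 0.
The first p characters of w are a's, so xy (and hence y) consists only of a's. Write y = a^k, 1 ≤ k ≤ p.
Since 1 ≤ k ≤ p, k divides p!; set t = 1 + p!/k. Then xy^t z has p + (p!/k)·k = p + p! copies of a. Now the a-count is p+p! and (b-count)-1 = (p+p!+1)-1 = p+p!, so i ≠ j-1 fails. So xy^t z = a^{p+p!} b^{p+p!+1} ∉ L.
Contradiction. Therefore L is not regular.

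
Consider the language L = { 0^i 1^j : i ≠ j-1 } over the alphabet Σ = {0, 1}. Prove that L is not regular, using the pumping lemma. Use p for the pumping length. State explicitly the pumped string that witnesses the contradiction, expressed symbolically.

0^{p+p!} 1^{p+p!+1}

Assume L is regular. Let p be the pumping length given by the pumping lemma.
Choose w = 0^p 1^{p+p!+1}. Since p ≠ (p+p!+1)-1 = p+p!, w ∈ L; and |w| ≥ p.
By the pumping lemma, w = xyz with |xy| ≤ p and |y| > 0.
Since the first p symbols of w are all 0's and |xy| ≤ p, y lies entirely in the leading 0-block: y = 0^k for some k with 1 ≤ k ≤ p.
Since 1 ≤ k ≤ p, k divides p!; set t = 1 + p!/k. Then xy^t z has p + (p!/k)·k = p + p! copies of 0. Now the 0-count is p+p! and (1-count)-1 = (p+p!+1)-1 = p+p!, so i ≠ j-1 fails. So xy^t z = 0^{p+p!} 1^{p+p!+1} ∉ L.
This contradicts the pumping lemma, so L is not regular.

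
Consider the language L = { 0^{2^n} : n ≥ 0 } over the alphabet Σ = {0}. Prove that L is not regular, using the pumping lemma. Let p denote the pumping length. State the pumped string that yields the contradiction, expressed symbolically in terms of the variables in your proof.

0^{2^p+k}

Toward a contradiction, assume L is regular with pumping length p.
Take w = 0^{2^p} ∈ L with |w| = 2^p ≥ p.
By the pumping lemma, w = xyz with |xy| ≤ p and y is nonempty.
Then y = 0^k for some k with 1 ≤ k ≤ p.
Pump with i = 2: xy^2z = 0^{2^p+k}. Since 1 ≤ k ≤ p < 2^p, we have 2^p < 2^p+k < 2^{p+1}, so 2^p+k is not a power of 2. So xy^2z ∉ L.
This contradicts the pumping lemma, so L is not regular.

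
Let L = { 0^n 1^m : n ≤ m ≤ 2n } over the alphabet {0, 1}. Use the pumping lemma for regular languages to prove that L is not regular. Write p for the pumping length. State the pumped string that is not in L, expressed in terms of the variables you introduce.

0^{p+k} 1^p

Assume L is regular. Let p be the pumping length given by the pumping lemma.
Take w = 0^p 1^p ∈ L (since p ≤ p ≤ 2p), with |w| = 2p ≥ p.
By the pumping lemma, w = xyz with |xy| ≤ p and y is nonempty.
The first p characters of w are 0's, so xy (and hence y) consists only of 0's. Write y = 0^k, 1 ≤ k ≤ p.
Pump with i = 2: xy^2z = 0^{p+k} 1^p. Now n = p+k > p = m, so the condition n ≤ m fails. Thus xy^2z ∉ L.
Contradiction. Therefore L is not regular.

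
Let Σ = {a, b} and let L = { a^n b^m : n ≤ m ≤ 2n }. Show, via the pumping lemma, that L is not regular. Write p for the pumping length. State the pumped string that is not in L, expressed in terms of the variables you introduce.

a^{p+k} b^p

Assume L is regular; let p be its pumping constant.
Take w = a^p b^p ∈ L (since p ≤ p ≤ 2p), with |w| = 2p ≥ p.
The pumping lemma gives a decomposition w = xyz where |xy| ≤ p and |y| ≥ 1.
The first p characters of w are a's, so xy (and hence y) consists only of a's. Write y = a^k, 1 ≤ k ≤ p.
Pump with i = 2: xy^2z = a^{p+k} b^p. Now n = p+k > p = m, so the condition n ≤ m fails. Thus xy^2z ∉ L.
This contradicts the pumping lemma, so L is not regular.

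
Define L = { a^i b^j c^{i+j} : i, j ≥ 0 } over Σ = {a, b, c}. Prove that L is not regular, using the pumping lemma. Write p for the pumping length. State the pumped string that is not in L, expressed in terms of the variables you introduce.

Suppose for contradiction that L is regular, and let p be the pumping length.
Take w = a^p b^p c^{2p} ∈ L (with i=j=p, i+j=2p), |w| = 4p ≥ p.
By the pumping lemma, w = xyz with |xy| ≤ p and |y| > 0.
Since the first p symbols of w are all a's and |xy| ≤ p, y lies entirely in the leading a-block: y = a^k for some k with 1 ≤ k ≤ p.
Consider xy^2z = a^{p+k} b^p c^{2p}. Now the a- and b-counts sum to 2p+k, but the c-count is 2p ≠ 2p+k. So xy^2z ∉ L.
This is a contradiction; hence L is not regular.

a^{p+k} b^p c^{2p}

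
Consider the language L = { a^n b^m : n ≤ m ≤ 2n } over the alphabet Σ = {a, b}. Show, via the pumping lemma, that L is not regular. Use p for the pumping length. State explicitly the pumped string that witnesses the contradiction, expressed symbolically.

Toward a contradiction, assume L is regular with pumping length p.
Take w = a^p b^p ∈ L (since p ≤ p ≤ 2p), with |w| = 2p ≥ p.
By the pumping lemma, w = xyz with |xy| ≤ p and |y| ≥ 1.
Since the first p symbols of w are all a's and |xy| ≤ p, y lies entirely in the leading a-block: y = a^k for some k with 1 ≤ k ≤ p.
Pump with i = 2: xy^2z = a^{p+k} b^p. Now n = p+k > p = m, so the condition n ≤ m fails. Thus xy^2z ∉ L.
Contradiction. Therefore L is not regular.

a^{p+k} b^p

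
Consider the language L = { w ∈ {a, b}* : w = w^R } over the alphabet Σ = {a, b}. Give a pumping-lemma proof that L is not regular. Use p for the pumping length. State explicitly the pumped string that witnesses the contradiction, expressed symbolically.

a^{p+k} b a^p

Assume L is regular. Let p be the pumping length given by the pumping lemma.
Take w = a^p b a^p, a palindrome of length 2p+1 ≥ p.
The pumping lemma gives a decomposition w = xyz where |xy| ≤ p and |y| ≥ 1.
Because |xy| ≤ p and w begins with p copies of a, we have y = a^k with 1 ≤ k ≤ p.
Pump with i = 2: xy^2z = a^{p+k} b a^p. Its reverse is a^p b a^{p+k}, which differs from xy^2z since k ≥ 1. So xy^2z is not a palindrome and xy^2z ∉ L.
Contradiction. Therefore L is not regular.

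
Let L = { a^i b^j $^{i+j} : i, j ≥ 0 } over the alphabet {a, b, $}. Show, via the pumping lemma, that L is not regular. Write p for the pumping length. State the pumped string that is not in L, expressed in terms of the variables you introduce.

Toward a contradiction, assume L is regular with pumping length p.
Take w = a^p b^p $^{2p} ∈ L (with i=j=p, i+j=2p), |w| = 4p ≥ p.
By the pumping lemma, w = xyz with |xy| ≤ p and y is nonempty.
The first p characters of w are a's, so xy (and hence y) consists only of a's. Write y = a^k, 1 ≤ k ≤ p.
Consider xy^2z = a^{p+k} b^p $^{2p}. Now the a- and b-counts sum to 2p+k, but the $-count is 2p ≠ 2p+k. So xy^2z ∉ L.
Contradiction. Therefore L is not regular.

a^{p+k} b^p $^{2p}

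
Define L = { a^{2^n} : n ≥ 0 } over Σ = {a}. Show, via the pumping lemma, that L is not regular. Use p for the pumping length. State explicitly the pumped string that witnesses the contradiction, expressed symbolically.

a^{2^p+k}

Suppose for contradiction that L is regular, and let p be the pumping length.
Take w = a^{2^p} ∈ L with |w| = 2^p ≥ p.
The pumping lemma gives a decomposition w = xyz where |xy| ≤ p and y is nonempty.
Then y = a^k for some k with 1 ≤ k ≤ p.
Pump with i = 2: xy^2z = a^{2^p+k}. Since 1 ≤ k ≤ p < 2^p, we have 2^p < 2^p+k < 2^{p+1}, so 2^p+k is not a power of 2. So xy^2z ∉ L.
This is a contradiction; hence L is not regular.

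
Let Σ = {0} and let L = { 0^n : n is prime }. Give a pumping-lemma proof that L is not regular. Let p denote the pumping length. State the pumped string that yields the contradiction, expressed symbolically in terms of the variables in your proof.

Suppose for contradiction that L is regular, and let p be the pumping length.
Let q be a prime with q ≥ p+2 (infinitely many primes exist), and take w = 0^q ∈ L with |w| = q ≥ p.
By the pumping lemma, w = xyz with |xy| ≤ p and |y| > 0.
Then y = 0^k for some k with 1 ≤ k ≤ p.
Since 1 ≤ k ≤ p, |xz| = q-k. Pump with i = q+1: |xy^{q+1}z| = (q-k)+(q+1)k = q+qk = q(1+k), which is composite (both factors ≥ 2). So xy^{q+1}z = 0^{q(1+k)} ∉ L.
This contradicts the pumping lemma, so L is not regular.

0^{q(1+k)}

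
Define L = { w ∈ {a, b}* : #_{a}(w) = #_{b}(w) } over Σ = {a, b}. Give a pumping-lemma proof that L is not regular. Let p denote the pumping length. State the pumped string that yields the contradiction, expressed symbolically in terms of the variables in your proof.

Assume L is regular. Let p be the pumping length given by the pumping lemma.
Choose w = a^p b^p ∈ L with |w| = 2p ≥ p.
The pumping lemma gives a decomposition w = xyz where |xy| ≤ p and |y| ≥ 1.
Since the first p symbols of w are all a's and |xy| ≤ p, y lies entirely in the leading a-block: y = a^k for some k with 1 ≤ k ≤ p.
Pump with i = 2: xy^2z = a^{p+k} b^p has p+k occurrences of a but only p of b. Since k ≥ 1 the counts differ, so xy^2z ∉ L.
Contradiction. Therefore L is not regular.

a^{p+k} b^p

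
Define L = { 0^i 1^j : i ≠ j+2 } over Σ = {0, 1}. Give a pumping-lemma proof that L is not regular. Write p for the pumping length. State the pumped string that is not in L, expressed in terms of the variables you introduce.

0^{p+p!} 1^{p+p!-2}

Assume L is regular. Let p be the pumping length given by the pumping lemma.
Choose w = 0^p 1^{p+p!-2}. Since p ≠ (p+p!-2)+2 = p+p!, w ∈ L; and |w| ≥ p.
The pumping lemma gives a decomposition w = xyz where |xy| ≤ p and |y| ≥ 1.
The first p characters of w are 0's, so xy (and hence y) consists only of 0's. Write y = 0^k, 1 ≤ k ≤ p.
Since 1 ≤ k ≤ p, k divides p!; set t = 1 + p!/k. Then xy^t z has p + (p!/k)·k = p + p! copies of 0. Now the 0-count is p+p! and (1-count)+2 = (p+p!-2)+2 = p+p!, so i ≠ j+2 fails. So xy^t z = 0^{p+p!} 1^{p+p!-2} ∉ L.
Contradiction. Therefore L is not regular.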